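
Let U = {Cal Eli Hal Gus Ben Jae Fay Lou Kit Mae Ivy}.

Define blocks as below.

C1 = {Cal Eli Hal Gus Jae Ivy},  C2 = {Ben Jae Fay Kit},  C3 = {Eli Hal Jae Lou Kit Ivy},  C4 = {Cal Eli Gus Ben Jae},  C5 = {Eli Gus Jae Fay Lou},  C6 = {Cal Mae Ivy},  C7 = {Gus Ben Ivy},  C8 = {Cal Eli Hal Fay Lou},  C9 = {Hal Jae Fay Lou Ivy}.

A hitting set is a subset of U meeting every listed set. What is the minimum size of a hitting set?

Take H = {Hal, Jae, Ivy}. Each listed block contains at least one of these, so H is a hitting set of size 3.
No choice of 2 elements meets every block, so 3 is the minimum.

3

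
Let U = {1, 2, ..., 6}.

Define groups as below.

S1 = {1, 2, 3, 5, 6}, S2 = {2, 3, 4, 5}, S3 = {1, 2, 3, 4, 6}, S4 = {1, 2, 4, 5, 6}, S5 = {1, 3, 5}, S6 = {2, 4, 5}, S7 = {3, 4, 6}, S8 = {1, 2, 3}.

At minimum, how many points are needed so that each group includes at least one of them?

2

Take H = {3, 4}. Each listed group contains at least one of these, so H is a hitting set of size 2.
No single point lies in every group, so at least 2 are needed and 2 is optimal.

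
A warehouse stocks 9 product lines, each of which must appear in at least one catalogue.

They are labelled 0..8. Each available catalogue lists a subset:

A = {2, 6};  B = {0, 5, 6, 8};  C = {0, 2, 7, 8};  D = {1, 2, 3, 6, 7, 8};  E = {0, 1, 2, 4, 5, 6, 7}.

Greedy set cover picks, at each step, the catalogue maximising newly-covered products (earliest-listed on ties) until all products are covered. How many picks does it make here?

Greedy: pick E (covers 7 new) → pick D (covers 2 new). Total picks: 2.

2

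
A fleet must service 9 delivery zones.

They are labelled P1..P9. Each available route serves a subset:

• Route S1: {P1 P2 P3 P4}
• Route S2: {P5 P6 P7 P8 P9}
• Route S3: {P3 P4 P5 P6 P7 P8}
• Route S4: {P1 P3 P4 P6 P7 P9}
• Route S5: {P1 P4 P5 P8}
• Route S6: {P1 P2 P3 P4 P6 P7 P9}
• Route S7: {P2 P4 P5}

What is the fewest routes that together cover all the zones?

2

S2 and S6 together: S2 ∪ S6 = {P1, P2, P3, P4, P5, P6, P7, P8, P9} — every zone is covered.
No single route has all 9 zones (the largest, S6, has 7), so 2 is optimal.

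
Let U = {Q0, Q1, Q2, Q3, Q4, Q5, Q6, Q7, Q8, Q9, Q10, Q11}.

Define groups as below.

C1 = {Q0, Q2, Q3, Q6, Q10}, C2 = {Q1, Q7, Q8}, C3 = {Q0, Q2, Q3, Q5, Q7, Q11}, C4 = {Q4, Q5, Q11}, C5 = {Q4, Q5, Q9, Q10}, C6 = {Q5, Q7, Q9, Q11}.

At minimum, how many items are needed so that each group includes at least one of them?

The 3 items {Q5, Q6, Q7} hit every group.
The groups C1, C2, C4 are pairwise disjoint, so any hitting set needs a separate item for each — at least 3. Hence 3 is optimal.

3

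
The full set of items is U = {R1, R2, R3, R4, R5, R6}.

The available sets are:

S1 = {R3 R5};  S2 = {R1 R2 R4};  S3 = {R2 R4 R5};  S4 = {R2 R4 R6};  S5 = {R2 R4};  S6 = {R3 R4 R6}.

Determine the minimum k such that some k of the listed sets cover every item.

S1 and S2 and S4 together: S1 ∪ S2 ∪ S4 = {R1, R2, R3, R4, R5, R6} — every item is covered.
Only S2 contains R1, so S2 is forced; the remaining 3 items need at least 2 more sets (each remaining set adds at most 2) — so at least 3 sets are needed, and 3 is optimal.

3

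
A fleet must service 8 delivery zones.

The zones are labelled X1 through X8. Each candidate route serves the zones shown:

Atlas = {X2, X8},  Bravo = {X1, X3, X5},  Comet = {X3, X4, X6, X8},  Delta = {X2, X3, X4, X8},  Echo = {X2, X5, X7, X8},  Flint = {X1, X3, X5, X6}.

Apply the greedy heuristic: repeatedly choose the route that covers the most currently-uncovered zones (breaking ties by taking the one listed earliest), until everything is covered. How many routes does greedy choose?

Greedy: pick Comet (covers 4 new) → pick Echo (covers 3 new) → pick Bravo (covers 1 new). Total picks: 3.

3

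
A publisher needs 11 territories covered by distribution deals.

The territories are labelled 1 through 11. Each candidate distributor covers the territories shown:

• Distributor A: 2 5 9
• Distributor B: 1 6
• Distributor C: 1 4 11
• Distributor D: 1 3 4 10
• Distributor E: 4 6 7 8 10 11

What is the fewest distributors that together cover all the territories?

Take {A, D, E}. Their union is {1, 2, 3, 4, 5, 6, 7, 8, 9, 10, 11}, which is all 11 territories.
Only A contains 2, so A is forced; the remaining 8 territories need at least 2 more distributors (each remaining distributor adds at most 6) — so at least 3 distributors are needed, and 3 is optimal.

3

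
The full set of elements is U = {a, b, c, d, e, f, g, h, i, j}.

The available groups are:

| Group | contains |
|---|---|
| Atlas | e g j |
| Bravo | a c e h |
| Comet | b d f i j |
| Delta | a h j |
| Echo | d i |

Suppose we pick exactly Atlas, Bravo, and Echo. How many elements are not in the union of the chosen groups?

Union of Atlas, Bravo, Echo = {a, c, d, e, g, h, i, j}.
Not covered: b, f — 2 elements.

2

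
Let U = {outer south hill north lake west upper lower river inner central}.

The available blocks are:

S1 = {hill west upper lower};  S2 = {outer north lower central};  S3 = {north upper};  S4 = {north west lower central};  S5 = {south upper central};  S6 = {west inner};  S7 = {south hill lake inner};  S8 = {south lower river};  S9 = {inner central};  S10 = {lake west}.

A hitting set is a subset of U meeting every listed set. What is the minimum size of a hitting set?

4

H = {west, upper, lower, inner} meets every block (each contains at least one member of H), and |H| = 4.
The blocks S3, S8, S9, S10 are pairwise disjoint, so any hitting set needs a separate point for each — at least 4. Hence 4 is optimal.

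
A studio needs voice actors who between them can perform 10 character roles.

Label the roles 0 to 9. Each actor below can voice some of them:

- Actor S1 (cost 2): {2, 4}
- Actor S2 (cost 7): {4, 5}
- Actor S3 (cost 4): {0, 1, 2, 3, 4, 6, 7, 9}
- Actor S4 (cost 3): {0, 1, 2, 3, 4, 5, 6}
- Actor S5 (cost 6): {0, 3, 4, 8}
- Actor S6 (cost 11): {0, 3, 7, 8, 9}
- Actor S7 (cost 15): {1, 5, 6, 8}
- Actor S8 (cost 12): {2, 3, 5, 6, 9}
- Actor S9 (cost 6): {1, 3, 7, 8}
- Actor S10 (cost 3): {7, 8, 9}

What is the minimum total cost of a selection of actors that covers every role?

6

S4, S10 together cover every role (S4 ∪ S10 = {0, 1, 2, 3, 4, 5, 6, 7, 8, 9}); total cost 3 + 3 = 6.
No covering selection has total cost below 6.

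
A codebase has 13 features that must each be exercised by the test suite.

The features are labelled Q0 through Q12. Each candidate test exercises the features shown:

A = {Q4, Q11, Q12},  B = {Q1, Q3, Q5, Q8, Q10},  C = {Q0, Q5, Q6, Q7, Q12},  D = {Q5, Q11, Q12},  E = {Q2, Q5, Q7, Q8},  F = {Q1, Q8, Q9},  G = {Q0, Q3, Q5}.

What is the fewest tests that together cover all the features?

5

A and B and C and E and F together: A ∪ B ∪ C ∪ E ∪ F = {Q0, Q1, Q2, Q3, Q4, Q5, Q6, Q7, Q8, Q9, Q10, Q11, Q12} — every feature is covered.
No 4 of the 7 tests cover everything (all 35 combinations miss at least one feature), so 5 is optimal.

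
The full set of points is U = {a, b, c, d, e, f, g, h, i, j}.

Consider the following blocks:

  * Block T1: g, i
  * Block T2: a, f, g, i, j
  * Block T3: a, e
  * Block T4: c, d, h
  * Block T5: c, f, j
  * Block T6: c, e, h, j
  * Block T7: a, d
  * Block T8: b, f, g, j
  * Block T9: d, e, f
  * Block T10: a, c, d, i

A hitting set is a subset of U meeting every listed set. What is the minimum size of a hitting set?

Take T = {a, d, i, j}. Each listed block contains at least one of these, so T is a hitting set of size 4.
No choice of 3 points meets every block, so 4 is the minimum.

4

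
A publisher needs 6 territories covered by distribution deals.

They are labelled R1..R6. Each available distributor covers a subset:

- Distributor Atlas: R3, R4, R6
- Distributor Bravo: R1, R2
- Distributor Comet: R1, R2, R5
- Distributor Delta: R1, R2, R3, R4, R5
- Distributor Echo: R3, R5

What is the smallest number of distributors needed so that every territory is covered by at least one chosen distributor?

Take {Atlas, Delta}. Their union is {R1, R2, R3, R4, R5, R6}, which is all 6 territories.
No single distributor has all 6 territories (the largest, Delta, has 5), so 2 is optimal.

2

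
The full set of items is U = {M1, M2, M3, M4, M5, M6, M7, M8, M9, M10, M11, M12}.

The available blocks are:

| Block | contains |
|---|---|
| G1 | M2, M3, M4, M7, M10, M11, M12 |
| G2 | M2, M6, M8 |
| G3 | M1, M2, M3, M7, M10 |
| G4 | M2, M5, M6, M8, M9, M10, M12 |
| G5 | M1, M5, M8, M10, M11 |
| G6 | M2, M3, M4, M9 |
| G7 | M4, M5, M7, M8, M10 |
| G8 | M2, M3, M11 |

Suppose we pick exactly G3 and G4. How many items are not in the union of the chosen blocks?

2

Union of G3, G4 = {M1, M2, M3, M5, M6, M7, M8, M9, M10, M12}.
Not covered: M4, M11 — 2 items.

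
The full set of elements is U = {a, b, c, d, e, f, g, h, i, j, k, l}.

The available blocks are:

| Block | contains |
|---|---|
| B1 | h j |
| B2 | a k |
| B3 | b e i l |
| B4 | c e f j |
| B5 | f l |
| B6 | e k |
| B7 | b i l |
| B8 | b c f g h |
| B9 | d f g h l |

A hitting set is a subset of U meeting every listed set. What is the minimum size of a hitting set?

Take T = {f, i, j, k}. Each listed block contains at least one of these, so T is a hitting set of size 4.
No choice of 3 elements meets every block, so 4 is the minimum.

4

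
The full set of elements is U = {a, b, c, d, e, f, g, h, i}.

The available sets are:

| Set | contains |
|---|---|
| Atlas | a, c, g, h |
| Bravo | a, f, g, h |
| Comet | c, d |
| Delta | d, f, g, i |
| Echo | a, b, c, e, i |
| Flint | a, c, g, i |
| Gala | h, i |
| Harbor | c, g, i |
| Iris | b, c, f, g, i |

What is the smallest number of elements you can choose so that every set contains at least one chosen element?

3

The 3 elements {c, f, i} hit every set.
No choice of 2 elements meets every set, so 3 is the minimum.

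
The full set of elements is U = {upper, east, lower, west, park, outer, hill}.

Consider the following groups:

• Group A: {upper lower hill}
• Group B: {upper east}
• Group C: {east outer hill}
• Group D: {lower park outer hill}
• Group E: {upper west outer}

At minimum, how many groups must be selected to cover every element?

C and D and E together: C ∪ D ∪ E = {upper, east, lower, west, park, outer, hill} — every element is covered.
Only E contains west, so E is forced; the remaining 4 elements need at least 2 more groups (each remaining group adds at most 3) — so at least 3 groups are needed, and 3 is optimal.

3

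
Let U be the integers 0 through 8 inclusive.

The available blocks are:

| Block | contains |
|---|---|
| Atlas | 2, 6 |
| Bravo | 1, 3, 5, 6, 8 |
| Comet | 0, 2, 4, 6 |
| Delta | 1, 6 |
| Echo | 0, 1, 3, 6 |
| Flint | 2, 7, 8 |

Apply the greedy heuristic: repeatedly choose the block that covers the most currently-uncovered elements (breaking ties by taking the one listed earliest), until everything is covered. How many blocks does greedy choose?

3

Greedy: pick Bravo (covers 5 new) → pick Comet (covers 3 new) → pick Flint (covers 1 new). Total picks: 3.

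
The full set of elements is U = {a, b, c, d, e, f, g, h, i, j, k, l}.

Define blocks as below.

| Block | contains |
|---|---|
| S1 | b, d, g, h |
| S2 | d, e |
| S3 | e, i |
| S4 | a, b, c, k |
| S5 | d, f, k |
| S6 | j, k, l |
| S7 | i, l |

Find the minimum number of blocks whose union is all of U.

5

S1 and S3 and S4 and S5 and S6 together: S1 ∪ S3 ∪ S4 ∪ S5 ∪ S6 = {a, b, c, d, e, f, g, h, i, j, k, l} — every element is covered.
No 4 of the 7 blocks cover everything (all 35 combinations miss at least one element), so 5 is optimal.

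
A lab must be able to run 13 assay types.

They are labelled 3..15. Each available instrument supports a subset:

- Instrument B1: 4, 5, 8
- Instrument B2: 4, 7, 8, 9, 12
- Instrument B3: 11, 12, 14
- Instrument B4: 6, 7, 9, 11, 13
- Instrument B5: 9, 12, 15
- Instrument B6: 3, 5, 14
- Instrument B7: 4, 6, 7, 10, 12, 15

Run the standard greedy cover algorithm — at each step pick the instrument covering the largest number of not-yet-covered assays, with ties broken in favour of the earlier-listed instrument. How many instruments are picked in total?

Greedy: pick B7 (covers 6 new) → pick B4 (covers 3 new) → pick B6 (covers 3 new) → pick B1 (covers 1 new). Total picks: 4.

4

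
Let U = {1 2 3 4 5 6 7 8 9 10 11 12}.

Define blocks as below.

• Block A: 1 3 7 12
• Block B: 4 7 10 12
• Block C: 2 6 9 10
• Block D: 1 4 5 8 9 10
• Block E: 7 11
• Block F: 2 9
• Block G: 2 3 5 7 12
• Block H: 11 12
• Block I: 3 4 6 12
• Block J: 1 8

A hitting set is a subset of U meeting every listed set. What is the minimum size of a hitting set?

4

T = {7, 8, 9, 12} meets every block (each contains at least one member of T), and |T| = 4.
The blocks E, F, I, J are pairwise disjoint, so any hitting set needs a separate point for each — at least 4. Hence 4 is optimal.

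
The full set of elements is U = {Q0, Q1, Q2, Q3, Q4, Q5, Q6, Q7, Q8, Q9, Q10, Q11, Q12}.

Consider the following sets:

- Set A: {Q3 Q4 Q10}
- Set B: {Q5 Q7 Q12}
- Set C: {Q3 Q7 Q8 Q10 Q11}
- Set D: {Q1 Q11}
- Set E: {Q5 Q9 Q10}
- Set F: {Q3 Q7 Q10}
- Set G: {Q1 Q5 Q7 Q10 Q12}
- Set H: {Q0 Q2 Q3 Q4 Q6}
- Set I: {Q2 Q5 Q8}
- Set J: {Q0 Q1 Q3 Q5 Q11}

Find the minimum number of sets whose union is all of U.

4

Take {C, E, G, H}. Their union is {Q0, Q1, Q2, Q3, Q4, Q5, Q6, Q7, Q8, Q9, Q10, Q11, Q12}, which is all 13 elements.
No 3 of the 10 sets cover everything (all 120 combinations miss at least one element), so 4 is optimal.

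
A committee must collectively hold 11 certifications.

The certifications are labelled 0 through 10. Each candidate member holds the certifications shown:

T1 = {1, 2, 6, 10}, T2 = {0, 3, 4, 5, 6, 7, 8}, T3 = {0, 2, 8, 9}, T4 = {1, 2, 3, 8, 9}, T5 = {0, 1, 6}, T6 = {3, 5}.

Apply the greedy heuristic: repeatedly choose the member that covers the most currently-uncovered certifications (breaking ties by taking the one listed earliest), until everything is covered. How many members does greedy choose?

Greedy: pick T2 (covers 7 new) → pick T1 (covers 3 new) → pick T3 (covers 1 new). Total picks: 3.

3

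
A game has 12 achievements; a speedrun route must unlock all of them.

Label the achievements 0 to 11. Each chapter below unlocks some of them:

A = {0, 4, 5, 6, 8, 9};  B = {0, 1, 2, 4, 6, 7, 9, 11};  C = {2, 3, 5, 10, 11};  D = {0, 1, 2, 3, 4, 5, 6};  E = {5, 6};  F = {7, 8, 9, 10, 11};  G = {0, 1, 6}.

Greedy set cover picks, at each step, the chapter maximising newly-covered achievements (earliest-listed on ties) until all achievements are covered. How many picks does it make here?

Greedy: pick B (covers 8 new) → pick C (covers 3 new) → pick A (covers 1 new). Total picks: 3.
(The true minimum cover uses only 2 chapters, so greedy is not optimal here.)

3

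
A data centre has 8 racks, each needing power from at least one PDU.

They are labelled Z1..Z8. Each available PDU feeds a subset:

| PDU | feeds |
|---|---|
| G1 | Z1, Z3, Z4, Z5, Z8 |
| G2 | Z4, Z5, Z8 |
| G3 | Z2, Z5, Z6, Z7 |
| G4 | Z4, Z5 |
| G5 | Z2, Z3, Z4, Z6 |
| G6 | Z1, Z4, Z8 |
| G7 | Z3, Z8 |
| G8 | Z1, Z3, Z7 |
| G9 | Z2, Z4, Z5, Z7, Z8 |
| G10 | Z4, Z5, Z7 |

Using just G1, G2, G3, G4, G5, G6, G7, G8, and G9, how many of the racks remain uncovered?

0

Union of G1, G2, G3, G4, G5, G6, G7, G8, G9 = {Z1, Z2, Z3, Z4, Z5, Z6, Z7, Z8} — that's every rack, so 0 are uncovered.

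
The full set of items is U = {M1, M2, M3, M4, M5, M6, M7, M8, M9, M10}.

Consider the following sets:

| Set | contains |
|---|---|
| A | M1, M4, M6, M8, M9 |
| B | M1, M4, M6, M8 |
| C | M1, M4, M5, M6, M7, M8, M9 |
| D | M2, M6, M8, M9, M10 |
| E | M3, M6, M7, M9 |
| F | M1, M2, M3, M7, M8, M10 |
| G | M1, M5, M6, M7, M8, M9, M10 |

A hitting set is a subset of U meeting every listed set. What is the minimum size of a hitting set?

Take H = {M3, M6}. Each listed set contains at least one of these, so H is a hitting set of size 2.
No single item lies in every set, so at least 2 are needed and 2 is optimal.

2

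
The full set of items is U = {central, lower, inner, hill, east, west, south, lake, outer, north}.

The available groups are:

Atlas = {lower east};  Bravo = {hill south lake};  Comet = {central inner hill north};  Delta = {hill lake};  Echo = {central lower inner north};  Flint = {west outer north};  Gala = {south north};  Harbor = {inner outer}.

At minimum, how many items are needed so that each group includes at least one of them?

The 4 items {lower, hill, south, outer} hit every group.
The groups Atlas, Delta, Gala, Harbor are pairwise disjoint, so any hitting set needs a separate item for each — at least 4. Hence 4 is optimal.

4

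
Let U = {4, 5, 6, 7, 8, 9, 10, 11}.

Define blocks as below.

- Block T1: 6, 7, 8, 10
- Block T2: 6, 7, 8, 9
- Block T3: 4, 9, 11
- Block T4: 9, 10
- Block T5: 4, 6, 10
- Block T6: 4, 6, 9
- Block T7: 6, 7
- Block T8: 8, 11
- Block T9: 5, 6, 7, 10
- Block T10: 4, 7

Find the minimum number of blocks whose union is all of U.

T3, T8, and T9 cover everything between them: the union {4, 5, 6, 7, 8, 9, 10, 11} is all of U.
Only T9 contains 5, so T9 is forced; the remaining 4 points need at least 2 more blocks (each remaining block adds at most 3) — so at least 3 blocks are needed, and 3 is optimal.

3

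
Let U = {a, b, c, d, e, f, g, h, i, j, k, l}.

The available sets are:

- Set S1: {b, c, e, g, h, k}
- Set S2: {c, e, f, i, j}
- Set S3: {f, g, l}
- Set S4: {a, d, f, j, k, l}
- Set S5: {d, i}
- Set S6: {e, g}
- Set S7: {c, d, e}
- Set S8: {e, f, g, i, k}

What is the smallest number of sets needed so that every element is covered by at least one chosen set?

Take {S1, S2, S4}. Their union is {a, b, c, d, e, f, g, h, i, j, k, l}, which is all 12 elements.
Only S4 contains a, so S4 is forced; the remaining 6 elements need at least 2 more sets (each remaining set adds at most 5) — so at least 3 sets are needed, and 3 is optimal.

3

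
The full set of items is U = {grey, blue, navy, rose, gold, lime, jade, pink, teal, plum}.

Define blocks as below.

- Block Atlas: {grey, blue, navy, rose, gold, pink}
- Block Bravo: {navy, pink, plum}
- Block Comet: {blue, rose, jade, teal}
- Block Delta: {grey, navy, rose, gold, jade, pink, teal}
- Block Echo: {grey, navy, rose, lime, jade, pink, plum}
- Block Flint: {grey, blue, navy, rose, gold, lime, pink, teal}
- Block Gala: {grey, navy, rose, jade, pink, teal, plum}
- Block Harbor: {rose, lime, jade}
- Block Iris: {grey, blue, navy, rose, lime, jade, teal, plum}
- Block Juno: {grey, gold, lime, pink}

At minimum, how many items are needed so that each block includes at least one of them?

H = {jade, pink} meets every block (each contains at least one member of H), and |H| = 2.
The blocks Comet, Juno are pairwise disjoint, so any hitting set needs a separate item for each — at least 2. Hence 2 is optimal.

2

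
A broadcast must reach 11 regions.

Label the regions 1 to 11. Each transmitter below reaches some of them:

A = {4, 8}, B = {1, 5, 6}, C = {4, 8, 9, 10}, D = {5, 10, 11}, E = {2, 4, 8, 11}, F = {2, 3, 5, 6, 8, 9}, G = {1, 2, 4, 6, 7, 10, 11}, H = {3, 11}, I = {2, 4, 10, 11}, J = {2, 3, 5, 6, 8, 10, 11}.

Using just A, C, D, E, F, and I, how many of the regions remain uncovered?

Union of A, C, D, E, F, I = {2, 3, 4, 5, 6, 8, 9, 10, 11}.
Not covered: 1, 7 — 2 regions.

2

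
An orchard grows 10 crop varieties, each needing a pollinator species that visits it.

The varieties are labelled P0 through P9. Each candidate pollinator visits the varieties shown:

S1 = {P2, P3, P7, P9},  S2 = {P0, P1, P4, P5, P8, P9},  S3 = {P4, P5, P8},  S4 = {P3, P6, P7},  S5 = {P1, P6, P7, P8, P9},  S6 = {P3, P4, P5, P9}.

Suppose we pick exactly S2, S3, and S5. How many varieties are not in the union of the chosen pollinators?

2

Union of S2, S3, S5 = {P0, P1, P4, P5, P6, P7, P8, P9}.
Not covered: P2, P3 — 2 varieties.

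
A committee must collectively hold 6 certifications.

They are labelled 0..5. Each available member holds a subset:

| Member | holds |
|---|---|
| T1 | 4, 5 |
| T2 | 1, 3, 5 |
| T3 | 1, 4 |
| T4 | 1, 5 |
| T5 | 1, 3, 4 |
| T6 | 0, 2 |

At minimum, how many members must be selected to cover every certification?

3

Take {T1, T5, T6}. Their union is {0, 1, 2, 3, 4, 5}, which is all 6 certifications.
Only T6 contains 0, so T6 is forced; the remaining 4 certifications need at least 2 more members (each remaining member adds at most 3) — so at least 3 members are needed, and 3 is optimal.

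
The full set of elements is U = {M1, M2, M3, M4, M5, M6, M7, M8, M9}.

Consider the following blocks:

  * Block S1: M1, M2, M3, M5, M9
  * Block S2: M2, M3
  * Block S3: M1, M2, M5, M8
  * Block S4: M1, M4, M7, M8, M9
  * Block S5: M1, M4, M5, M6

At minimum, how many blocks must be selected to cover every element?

S2 and S4 and S5 together: S2 ∪ S4 ∪ S5 = {M1, M2, M3, M4, M5, M6, M7, M8, M9} — every element is covered.
Only S5 contains M6, so S5 is forced; the remaining 5 elements need at least 2 more blocks (each remaining block adds at most 3) — so at least 3 blocks are needed, and 3 is optimal.

3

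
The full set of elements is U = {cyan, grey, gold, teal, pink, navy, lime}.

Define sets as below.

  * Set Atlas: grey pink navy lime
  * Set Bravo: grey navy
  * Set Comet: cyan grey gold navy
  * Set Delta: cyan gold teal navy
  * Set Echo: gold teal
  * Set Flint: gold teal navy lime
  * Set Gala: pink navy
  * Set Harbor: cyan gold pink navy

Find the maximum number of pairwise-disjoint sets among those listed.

Echo, Gala are pairwise disjoint (Echo={gold,teal}; Gala={pink,navy}).
Every remaining set overlaps one of these, and no 3 of the listed sets are pairwise disjoint, so 2 is the maximum.

2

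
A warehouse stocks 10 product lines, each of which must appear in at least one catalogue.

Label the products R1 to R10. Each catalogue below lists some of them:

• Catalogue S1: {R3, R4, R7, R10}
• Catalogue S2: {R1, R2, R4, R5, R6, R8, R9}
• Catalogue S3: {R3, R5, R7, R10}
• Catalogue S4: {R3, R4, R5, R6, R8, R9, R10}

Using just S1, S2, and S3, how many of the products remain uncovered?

0

Union of S1, S2, S3 = {R1, R2, R3, R4, R5, R6, R7, R8, R9, R10} — that's every product, so 0 are uncovered.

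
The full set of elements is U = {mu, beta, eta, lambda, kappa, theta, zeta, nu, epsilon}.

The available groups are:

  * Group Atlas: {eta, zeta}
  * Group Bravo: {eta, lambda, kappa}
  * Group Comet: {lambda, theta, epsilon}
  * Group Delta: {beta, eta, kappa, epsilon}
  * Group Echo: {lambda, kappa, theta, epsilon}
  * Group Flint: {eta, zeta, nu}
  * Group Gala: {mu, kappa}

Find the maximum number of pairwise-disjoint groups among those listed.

Atlas, Comet, Gala are pairwise disjoint (Atlas={eta,zeta}; Comet={lambda,theta,epsilon}; Gala={mu,kappa}).
Every remaining group overlaps one of these, and no 4 of the listed groups are pairwise disjoint, so 3 is the maximum.

3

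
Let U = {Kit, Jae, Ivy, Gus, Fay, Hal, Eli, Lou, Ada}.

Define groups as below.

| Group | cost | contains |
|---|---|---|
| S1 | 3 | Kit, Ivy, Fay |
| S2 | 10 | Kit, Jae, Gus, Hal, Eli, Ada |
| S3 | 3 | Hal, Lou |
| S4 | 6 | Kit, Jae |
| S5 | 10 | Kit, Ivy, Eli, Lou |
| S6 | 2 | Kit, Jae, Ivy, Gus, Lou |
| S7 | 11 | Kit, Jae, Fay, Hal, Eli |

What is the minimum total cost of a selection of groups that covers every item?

15

S1, S2, S6 together cover every item (S1 ∪ S2 ∪ S6 = {Kit, Jae, Ivy, Gus, Fay, Hal, Eli, Lou, Ada}); total cost 3 + 10 + 2 = 15.
The greedy pick S6, S1, S3, S2 costs 18; no covering selection beats 15.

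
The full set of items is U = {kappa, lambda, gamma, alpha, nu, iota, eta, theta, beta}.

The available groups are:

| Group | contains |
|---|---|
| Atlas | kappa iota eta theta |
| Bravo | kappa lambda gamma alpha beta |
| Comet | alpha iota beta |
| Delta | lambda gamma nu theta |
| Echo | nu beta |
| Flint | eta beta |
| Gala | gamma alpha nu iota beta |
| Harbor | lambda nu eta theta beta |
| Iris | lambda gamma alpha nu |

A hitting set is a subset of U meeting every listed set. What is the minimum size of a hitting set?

3

The 3 items {lambda, eta, beta} hit every group.
No choice of 2 items meets every group, so 3 is the minimum.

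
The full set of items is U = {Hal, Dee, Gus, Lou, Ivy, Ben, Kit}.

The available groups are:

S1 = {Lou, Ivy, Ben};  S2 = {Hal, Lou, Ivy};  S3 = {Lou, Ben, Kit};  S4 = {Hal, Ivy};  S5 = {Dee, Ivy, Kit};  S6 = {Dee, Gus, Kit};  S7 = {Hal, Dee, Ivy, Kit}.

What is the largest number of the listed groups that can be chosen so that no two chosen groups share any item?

2

S3, S4 are pairwise disjoint (S3={Lou,Ben,Kit}; S4={Hal,Ivy}).
Every remaining group overlaps one of these, and no 3 of the listed groups are pairwise disjoint, so 2 is the maximum.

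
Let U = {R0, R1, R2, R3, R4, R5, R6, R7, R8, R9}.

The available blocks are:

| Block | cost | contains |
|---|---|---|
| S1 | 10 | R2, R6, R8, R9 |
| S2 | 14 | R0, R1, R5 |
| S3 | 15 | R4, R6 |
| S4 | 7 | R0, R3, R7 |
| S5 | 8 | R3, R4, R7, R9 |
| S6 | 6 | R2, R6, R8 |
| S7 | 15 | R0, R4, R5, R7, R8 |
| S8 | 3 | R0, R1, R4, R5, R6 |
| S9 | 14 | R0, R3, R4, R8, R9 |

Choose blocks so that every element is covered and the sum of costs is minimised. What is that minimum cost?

17

S5, S6, S8 together cover every element (S5 ∪ S6 ∪ S8 = {R0, R1, R2, R3, R4, R5, R6, R7, R8, R9}); total cost 8 + 6 + 3 = 17.
No covering selection has total cost below 17.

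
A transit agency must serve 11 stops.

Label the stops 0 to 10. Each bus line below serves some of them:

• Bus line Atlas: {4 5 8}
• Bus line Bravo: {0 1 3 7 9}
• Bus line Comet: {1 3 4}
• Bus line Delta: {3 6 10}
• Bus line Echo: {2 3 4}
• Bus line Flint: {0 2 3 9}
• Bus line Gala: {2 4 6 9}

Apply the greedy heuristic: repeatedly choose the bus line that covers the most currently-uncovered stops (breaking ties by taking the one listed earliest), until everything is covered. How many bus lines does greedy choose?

Greedy: pick Bravo (covers 5 new) → pick Atlas (covers 3 new) → pick Delta (covers 2 new) → pick Echo (covers 1 new). Total picks: 4.

4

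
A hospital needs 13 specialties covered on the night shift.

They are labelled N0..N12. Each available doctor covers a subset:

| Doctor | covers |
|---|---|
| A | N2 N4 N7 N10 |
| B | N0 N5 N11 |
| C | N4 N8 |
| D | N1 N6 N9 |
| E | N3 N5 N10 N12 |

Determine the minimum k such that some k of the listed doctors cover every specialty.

5

A and B and C and D and E together: A ∪ B ∪ C ∪ D ∪ E = {N0, N1, N2, N3, N4, N5, N6, N7, N8, N9, N10, N11, N12} — every specialty is covered.
No 4 of the 5 doctors cover everything (all 5 combinations miss at least one specialty), so 5 is optimal.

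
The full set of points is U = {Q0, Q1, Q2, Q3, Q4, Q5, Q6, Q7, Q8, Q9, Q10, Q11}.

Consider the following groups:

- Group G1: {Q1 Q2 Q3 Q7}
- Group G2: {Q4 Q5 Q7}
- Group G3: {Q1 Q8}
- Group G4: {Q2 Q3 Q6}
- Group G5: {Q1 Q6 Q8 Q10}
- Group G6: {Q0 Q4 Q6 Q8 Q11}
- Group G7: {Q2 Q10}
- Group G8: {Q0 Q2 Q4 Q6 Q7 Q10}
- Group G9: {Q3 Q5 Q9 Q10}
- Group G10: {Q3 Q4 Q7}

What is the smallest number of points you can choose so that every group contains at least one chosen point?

4

H = {Q1, Q2, Q4, Q5} meets every group (each contains at least one member of H), and |H| = 4.
No choice of 3 points meets every group, so 4 is the minimum.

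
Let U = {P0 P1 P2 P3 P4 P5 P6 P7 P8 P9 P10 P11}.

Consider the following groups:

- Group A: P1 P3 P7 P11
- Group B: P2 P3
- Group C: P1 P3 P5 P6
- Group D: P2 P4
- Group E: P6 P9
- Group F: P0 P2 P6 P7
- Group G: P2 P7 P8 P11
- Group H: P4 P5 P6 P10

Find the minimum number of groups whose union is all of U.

5

A, E, F, G, and H cover everything between them: the union {P0, P1, P2, P3, P4, P5, P6, P7, P8, P9, P10, P11} is all of U.
No 4 of the 8 groups cover everything (all 70 combinations miss at least one element), so 5 is optimal.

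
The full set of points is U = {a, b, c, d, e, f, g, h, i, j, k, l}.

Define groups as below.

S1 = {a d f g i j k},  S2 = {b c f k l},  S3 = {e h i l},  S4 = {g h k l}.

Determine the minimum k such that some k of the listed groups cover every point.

3

S1, S2, and S3 cover everything between them: the union {a, b, c, d, e, f, g, h, i, j, k, l} is all of U.
Only S1 contains a, so S1 is forced; the remaining 5 points need at least 2 more groups (each remaining group adds at most 3) — so at least 3 groups are needed, and 3 is optimal.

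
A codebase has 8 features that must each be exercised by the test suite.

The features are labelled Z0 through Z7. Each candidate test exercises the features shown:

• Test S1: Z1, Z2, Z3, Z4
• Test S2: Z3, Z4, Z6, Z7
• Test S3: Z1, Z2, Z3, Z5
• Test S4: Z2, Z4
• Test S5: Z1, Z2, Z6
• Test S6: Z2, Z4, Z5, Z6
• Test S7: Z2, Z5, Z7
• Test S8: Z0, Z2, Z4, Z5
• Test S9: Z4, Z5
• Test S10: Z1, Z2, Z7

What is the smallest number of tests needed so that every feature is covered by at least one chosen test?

3

Take {S2, S8, S10}. Their union is {Z0, Z1, Z2, Z3, Z4, Z5, Z6, Z7}, which is all 8 features.
Only S8 contains Z0, so S8 is forced; the remaining 4 features need at least 2 more tests (each remaining test adds at most 3) — so at least 3 tests are needed, and 3 is optimal.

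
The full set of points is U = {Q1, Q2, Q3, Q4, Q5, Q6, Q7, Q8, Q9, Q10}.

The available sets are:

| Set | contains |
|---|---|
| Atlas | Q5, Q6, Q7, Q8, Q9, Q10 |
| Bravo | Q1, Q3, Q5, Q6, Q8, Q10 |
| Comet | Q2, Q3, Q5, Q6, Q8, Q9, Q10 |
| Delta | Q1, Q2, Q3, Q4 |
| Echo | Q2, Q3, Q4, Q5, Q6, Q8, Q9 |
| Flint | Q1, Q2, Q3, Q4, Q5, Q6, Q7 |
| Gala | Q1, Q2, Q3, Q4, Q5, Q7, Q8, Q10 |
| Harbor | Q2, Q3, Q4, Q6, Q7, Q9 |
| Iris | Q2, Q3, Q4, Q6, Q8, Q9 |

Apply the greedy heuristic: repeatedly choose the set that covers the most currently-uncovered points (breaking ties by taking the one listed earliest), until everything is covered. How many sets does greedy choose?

2

Greedy: pick Gala (covers 8 new) → pick Atlas (covers 2 new). Total picks: 2.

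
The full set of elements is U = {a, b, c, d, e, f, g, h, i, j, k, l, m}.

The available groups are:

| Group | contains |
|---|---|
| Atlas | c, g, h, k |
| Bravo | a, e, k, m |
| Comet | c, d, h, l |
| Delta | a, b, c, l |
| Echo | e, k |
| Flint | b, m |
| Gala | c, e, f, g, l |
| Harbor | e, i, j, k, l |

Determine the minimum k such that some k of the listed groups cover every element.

5

Bravo, Comet, Flint, Gala, and Harbor cover everything between them: the union {a, b, c, d, e, f, g, h, i, j, k, l, m} is all of U.
No 4 of the 8 groups cover everything (all 70 combinations miss at least one element), so 5 is optimal.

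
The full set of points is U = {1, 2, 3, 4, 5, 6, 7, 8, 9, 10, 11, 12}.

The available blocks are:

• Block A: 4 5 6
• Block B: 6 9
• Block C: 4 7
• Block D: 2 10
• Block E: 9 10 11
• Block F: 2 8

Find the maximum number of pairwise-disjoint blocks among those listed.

3

C, E, F are pairwise disjoint (C={4,7}; E={9,10,11}; F={2,8}).
Every remaining block overlaps one of these, and no 4 of the listed blocks are pairwise disjoint, so 3 is the maximum.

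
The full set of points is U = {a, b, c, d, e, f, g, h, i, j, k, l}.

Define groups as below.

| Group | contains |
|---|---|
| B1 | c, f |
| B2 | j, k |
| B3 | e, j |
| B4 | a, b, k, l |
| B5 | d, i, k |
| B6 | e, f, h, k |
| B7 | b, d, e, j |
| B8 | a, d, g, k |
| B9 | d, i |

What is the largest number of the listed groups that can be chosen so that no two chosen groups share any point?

B1, B3, B4, B9 are pairwise disjoint (B1={c,f}; B3={e,j}; B4={a,b,k,l}; B9={d,i}).
Every remaining group overlaps one of these, and no 5 of the listed groups are pairwise disjoint, so 4 is the maximum.

4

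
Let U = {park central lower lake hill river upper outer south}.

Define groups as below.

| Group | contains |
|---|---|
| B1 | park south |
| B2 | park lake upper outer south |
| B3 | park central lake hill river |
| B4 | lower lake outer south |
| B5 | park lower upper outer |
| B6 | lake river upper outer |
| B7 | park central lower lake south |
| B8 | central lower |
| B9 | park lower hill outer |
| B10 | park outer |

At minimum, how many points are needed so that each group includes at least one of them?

Take H = {park, lower, outer}. Each listed group contains at least one of these, so H is a hitting set of size 3.
The groups B1, B6, B8 are pairwise disjoint, so any hitting set needs a separate point for each — at least 3. Hence 3 is optimal.

3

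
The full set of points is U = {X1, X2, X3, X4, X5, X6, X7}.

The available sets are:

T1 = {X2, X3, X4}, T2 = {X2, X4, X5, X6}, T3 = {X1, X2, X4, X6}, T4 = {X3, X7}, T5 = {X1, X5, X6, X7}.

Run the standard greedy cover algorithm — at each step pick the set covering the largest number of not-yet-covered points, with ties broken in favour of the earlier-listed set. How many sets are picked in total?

Greedy: pick T2 (covers 4 new) → pick T4 (covers 2 new) → pick T3 (covers 1 new). Total picks: 3.
(The true minimum cover uses only 2 sets, so greedy is not optimal here.)

3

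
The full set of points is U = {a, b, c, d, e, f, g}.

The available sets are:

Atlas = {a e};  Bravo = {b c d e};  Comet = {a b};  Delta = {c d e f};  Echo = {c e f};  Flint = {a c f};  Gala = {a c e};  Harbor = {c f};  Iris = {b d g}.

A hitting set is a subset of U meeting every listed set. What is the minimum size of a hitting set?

Take H = {a, b, f}. Each listed set contains at least one of these, so H is a hitting set of size 3.
The sets Atlas, Harbor, Iris are pairwise disjoint, so any hitting set needs a separate point for each — at least 3. Hence 3 is optimal.

3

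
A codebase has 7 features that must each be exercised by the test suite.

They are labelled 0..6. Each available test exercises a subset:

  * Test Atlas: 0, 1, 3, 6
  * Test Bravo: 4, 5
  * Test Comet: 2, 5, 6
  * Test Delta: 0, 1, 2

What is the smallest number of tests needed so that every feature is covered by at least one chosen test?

3

Atlas and Bravo and Comet together: Atlas ∪ Bravo ∪ Comet = {0, 1, 2, 3, 4, 5, 6} — every feature is covered.
Only Atlas contains 3, so Atlas is forced; the remaining 3 features need at least 2 more tests (each remaining test adds at most 2) — so at least 3 tests are needed, and 3 is optimal.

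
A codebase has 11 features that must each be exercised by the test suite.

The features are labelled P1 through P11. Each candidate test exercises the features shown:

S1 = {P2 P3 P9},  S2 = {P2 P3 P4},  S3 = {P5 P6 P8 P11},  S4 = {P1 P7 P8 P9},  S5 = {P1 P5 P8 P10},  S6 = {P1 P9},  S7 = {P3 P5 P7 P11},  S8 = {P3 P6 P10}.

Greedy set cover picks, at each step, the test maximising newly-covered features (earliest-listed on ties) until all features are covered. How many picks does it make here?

5

Greedy: pick S3 (covers 4 new) → pick S1 (covers 3 new) → pick S4 (covers 2 new) → pick S2 (covers 1 new) → pick S5 (covers 1 new). Total picks: 5.
(The true minimum cover uses only 4 tests, so greedy is not optimal here.)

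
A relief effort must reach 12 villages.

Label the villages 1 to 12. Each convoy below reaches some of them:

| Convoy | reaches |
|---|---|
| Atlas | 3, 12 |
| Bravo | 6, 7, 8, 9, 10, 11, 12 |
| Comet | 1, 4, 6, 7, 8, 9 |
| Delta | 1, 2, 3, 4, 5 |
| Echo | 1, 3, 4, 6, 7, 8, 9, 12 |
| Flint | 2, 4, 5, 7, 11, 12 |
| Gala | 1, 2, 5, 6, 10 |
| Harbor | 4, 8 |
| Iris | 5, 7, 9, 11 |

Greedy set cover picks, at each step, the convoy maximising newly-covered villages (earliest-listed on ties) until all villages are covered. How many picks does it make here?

Greedy: pick Echo (covers 8 new) → pick Flint (covers 3 new) → pick Bravo (covers 1 new). Total picks: 3.
(The true minimum cover uses only 2 convoys, so greedy is not optimal here.)

3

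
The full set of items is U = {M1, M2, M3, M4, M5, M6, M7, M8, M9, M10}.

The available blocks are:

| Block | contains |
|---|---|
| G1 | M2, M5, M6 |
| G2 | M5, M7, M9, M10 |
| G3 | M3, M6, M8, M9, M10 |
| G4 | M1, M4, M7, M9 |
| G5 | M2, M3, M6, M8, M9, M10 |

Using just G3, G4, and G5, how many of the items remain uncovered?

Union of G3, G4, G5 = {M1, M2, M3, M4, M6, M7, M8, M9, M10}.
Not covered: M5 — 1 item.

1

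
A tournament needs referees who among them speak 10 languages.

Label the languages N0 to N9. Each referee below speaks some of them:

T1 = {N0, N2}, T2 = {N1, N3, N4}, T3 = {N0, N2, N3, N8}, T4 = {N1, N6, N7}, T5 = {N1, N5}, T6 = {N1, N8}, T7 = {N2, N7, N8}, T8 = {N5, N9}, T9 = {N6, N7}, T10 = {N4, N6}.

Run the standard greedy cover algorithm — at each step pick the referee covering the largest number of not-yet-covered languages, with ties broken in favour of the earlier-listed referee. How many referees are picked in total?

Greedy: pick T3 (covers 4 new) → pick T4 (covers 3 new) → pick T8 (covers 2 new) → pick T2 (covers 1 new). Total picks: 4.

4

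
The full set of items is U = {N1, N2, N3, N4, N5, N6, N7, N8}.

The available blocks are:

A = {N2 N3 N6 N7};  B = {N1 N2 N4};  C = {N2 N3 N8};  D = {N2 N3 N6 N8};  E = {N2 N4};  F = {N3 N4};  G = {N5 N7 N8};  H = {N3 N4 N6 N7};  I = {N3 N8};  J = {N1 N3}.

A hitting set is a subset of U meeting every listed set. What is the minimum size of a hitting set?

T = {N2, N3, N5} meets every block (each contains at least one member of T), and |T| = 3.
The blocks E, G, J are pairwise disjoint, so any hitting set needs a separate item for each — at least 3. Hence 3 is optimal.

3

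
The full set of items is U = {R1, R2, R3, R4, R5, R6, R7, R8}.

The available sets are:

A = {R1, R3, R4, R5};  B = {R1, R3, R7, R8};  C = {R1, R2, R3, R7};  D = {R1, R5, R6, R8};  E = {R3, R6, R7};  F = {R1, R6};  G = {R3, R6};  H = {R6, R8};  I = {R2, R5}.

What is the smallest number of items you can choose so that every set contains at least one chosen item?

3

T = {R3, R5, R6} meets every set (each contains at least one member of T), and |T| = 3.
No choice of 2 items meets every set, so 3 is the minimum.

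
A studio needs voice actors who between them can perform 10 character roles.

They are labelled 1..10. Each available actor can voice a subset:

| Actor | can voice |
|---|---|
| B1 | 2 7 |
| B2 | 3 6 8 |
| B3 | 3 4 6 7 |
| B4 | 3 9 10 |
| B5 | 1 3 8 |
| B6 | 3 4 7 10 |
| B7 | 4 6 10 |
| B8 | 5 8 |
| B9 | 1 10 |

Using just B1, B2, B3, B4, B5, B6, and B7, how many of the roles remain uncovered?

1

Union of B1, B2, B3, B4, B5, B6, B7 = {1, 2, 3, 4, 6, 7, 8, 9, 10}.
Not covered: 5 — 1 role.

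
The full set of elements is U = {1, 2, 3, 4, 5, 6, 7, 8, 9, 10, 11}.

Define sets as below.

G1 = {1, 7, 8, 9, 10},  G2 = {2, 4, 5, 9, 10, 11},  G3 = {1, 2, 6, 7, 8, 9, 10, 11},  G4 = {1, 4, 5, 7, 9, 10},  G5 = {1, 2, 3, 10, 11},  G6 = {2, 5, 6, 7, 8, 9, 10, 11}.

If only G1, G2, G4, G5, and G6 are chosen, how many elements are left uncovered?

Union of G1, G2, G4, G5, G6 = {1, 2, 3, 4, 5, 6, 7, 8, 9, 10, 11} — that's every element, so 0 are uncovered.

0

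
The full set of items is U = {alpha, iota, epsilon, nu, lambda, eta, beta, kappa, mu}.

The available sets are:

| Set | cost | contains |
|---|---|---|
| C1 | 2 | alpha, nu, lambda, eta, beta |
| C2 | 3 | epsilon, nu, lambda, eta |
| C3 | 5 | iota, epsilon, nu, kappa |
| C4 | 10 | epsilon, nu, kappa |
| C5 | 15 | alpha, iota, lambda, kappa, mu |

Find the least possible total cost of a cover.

20

C1, C2, C5 together cover every item (C1 ∪ C2 ∪ C5 = {alpha, iota, epsilon, nu, lambda, eta, beta, kappa, mu}); total cost 2 + 3 + 15 = 20.
The greedy pick C1, C3, C5 costs 22; no covering selection beats 20.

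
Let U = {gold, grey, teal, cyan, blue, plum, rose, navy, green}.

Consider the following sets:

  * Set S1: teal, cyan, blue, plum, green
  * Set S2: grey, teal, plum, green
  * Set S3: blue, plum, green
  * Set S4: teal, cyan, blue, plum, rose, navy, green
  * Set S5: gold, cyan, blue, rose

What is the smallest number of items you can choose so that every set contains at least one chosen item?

H = {blue, green} meets every set (each contains at least one member of H), and |H| = 2.
The sets S2, S5 are pairwise disjoint, so any hitting set needs a separate item for each — at least 2. Hence 2 is optimal.

2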